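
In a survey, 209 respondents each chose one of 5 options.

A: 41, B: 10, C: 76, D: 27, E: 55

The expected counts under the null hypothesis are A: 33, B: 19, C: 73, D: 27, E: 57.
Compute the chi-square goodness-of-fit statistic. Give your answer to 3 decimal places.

χ² = (41−33)²/33 + (10−19)²/19 + (76−73)²/73 + (27−27)²/27 + (55−57)²/57
   = 1.9394 + 4.2632 + 0.1233 + 0.0000 + 0.0702
Sum = 6.396

6.396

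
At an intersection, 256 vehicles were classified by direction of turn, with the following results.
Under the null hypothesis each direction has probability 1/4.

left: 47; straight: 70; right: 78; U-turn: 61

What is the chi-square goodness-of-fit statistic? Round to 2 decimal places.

Expected count for each of the 4 categories: 256/4 = 64.
χ² = (47−64)²/64 + (70−64)²/64 + (78−64)²/64 + (61−64)²/64
   = 4.516 + 0.563 + 3.063 + 0.141
Sum = 8.28

8.28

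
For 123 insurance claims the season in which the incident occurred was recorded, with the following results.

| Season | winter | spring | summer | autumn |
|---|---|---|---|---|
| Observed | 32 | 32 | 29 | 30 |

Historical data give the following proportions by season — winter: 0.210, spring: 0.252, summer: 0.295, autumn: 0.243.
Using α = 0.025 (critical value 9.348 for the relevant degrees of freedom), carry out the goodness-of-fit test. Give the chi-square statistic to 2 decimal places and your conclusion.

Expected counts E_i = n·p_i: 123×0.210 = 25.83, 123×0.252 = 30.996, 123×0.295 = 36.285, 123×0.243 = 29.889.
winter: (32 − 25.83)²/25.83 = 38.0689/25.83 = 1.474
spring: (32 − 30.996)²/30.996 = 1.008016/30.996 = 0.033
summer: (29 − 36.285)²/36.285 = 53.071225/36.285 = 1.463
autumn: (30 − 29.889)²/29.889 = 0.012321/29.889 = 0.000
Sum = 2.97
df = 3. Since 2.97 < 9.348, we do not reject H₀.

2.97; do not reject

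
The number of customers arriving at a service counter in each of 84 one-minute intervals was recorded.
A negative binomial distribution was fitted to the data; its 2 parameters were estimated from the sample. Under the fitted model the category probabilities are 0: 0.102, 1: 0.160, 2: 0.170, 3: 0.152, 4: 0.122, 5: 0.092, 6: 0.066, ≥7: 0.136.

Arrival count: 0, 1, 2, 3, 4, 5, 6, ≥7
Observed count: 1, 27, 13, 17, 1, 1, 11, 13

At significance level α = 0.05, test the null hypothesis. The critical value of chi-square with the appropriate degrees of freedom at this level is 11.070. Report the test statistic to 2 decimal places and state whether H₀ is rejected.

41.67; reject

Expected counts E_i = n·p_i: 84×0.102 = 8.568, 84×0.160 = 13.44, 84×0.170 = 14.28, 84×0.152 = 12.768, 84×0.122 = 10.248, 84×0.092 = 7.728, 84×0.066 = 5.544, 84×0.136 = 11.424.
0: (1 − 8.568)²/8.568 = 57.274624/8.568 = 6.685
1: (27 − 13.44)²/13.44 = 183.8736/13.44 = 13.681
2: (13 − 14.28)²/14.28 = 1.6384/14.28 = 0.115
3: (17 − 12.768)²/12.768 = 17.909824/12.768 = 1.403
4: (1 − 10.248)²/10.248 = 85.525504/10.248 = 8.346
5: (1 − 7.728)²/7.728 = 45.265984/7.728 = 5.857
6: (11 − 5.544)²/5.544 = 29.767936/5.544 = 5.369
≥7: (13 − 11.424)²/11.424 = 2.483776/11.424 = 0.217
Sum = 41.67
df = 5. Since 41.67 > 11.070, we reject H₀.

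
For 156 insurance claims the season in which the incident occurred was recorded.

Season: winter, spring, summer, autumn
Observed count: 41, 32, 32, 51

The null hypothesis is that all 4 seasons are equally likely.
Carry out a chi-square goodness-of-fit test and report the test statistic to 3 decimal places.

Expected count for each of the 4 categories: 156/4 = 39.
winter: (41 − 39)²/39 = 4/39 = 0.1026
spring: (32 − 39)²/39 = 49/39 = 1.2564
summer: (32 − 39)²/39 = 49/39 = 1.2564
autumn: (51 − 39)²/39 = 144/39 = 3.6923
Sum = 6.308

6.308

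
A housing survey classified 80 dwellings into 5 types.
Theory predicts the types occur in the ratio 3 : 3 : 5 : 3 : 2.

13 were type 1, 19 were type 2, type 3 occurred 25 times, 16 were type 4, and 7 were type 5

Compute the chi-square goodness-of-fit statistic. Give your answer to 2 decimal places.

2.30

Ratio total = 16. Expected counts: 80×3/16 = 15, 80×3/16 = 15, 80×5/16 = 25, 80×3/16 = 15, 80×2/16 = 10.
cat         O        E   (O−E)²/E
type 1     13       15      0.267
type 2     19       15      1.067
type 3     25       25      0.000
type 4     16       15      0.067
type 5      7       10      0.900
Sum = 2.30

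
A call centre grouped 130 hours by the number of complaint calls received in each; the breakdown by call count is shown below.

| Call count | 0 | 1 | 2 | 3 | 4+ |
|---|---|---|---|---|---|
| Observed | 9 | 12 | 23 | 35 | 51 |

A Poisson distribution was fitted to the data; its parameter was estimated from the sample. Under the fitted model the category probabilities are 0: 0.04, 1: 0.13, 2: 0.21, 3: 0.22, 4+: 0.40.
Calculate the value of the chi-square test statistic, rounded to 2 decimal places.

6.33

Expected counts E_i = n·p_i: 130×0.04 = 5.2, 130×0.13 = 16.9, 130×0.21 = 27.3, 130×0.22 = 28.6, 130×0.40 = 52.
χ² = (9−5.2)²/5.2 + (12−16.9)²/16.9 + (23−27.3)²/27.3 + (35−28.6)²/28.6 + (51−52)²/52
   = 2.777 + 1.421 + 0.677 + 1.432 + 0.019
Sum = 6.33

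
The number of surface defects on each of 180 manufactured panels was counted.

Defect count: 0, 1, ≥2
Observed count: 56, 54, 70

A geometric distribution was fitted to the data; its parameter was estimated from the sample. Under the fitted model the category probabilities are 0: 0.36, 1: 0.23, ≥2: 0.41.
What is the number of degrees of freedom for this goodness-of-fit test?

There are k = 3 categories and 1 parameter estimated from the data, so df = 3 − 1 − 1 = 1.

1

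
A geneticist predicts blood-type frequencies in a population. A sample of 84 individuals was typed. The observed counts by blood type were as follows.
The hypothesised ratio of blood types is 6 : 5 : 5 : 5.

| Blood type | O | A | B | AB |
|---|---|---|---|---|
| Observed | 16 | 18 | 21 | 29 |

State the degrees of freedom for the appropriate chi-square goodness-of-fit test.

3

There are k = 4 categories and no parameters were estimated from the data, so df = 4 − 1 = 3.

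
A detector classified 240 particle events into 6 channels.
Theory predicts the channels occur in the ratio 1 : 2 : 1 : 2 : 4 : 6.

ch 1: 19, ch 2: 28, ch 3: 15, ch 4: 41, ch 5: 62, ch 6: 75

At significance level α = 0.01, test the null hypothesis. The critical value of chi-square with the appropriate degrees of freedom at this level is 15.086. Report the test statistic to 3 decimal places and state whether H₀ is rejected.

Ratio total = 16. Expected counts: 240×1/16 = 15, 240×2/16 = 30, 240×1/16 = 15, 240×2/16 = 30, 240×4/16 = 60, 240×6/16 = 90.
ch 1: (19 − 15)²/15 = 16/15 = 1.0667
ch 2: (28 − 30)²/30 = 4/30 = 0.1333
ch 3: (15 − 15)²/15 = 0/15 = 0.0000
ch 4: (41 − 30)²/30 = 121/30 = 4.0333
ch 5: (62 − 60)²/60 = 4/60 = 0.0667
ch 6: (75 − 90)²/90 = 225/90 = 2.5000
Sum = 7.800
df = 5. Since 7.800 < 15.086, we do not reject H₀.

7.800; do not reject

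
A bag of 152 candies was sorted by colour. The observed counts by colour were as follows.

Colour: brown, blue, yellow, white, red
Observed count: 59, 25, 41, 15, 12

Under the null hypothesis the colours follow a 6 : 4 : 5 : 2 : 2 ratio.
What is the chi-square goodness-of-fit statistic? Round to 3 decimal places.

Ratio total = 19. Expected counts: 152×6/19 = 48, 152×4/19 = 32, 152×5/19 = 40, 152×2/19 = 16, 152×2/19 = 16.
χ² = (59−48)²/48 + (25−32)²/32 + (41−40)²/40 + (15−16)²/16 + (12−16)²/16
   = 2.5208 + 1.5313 + 0.0250 + 0.0625 + 1.0000
Sum = 5.140

5.140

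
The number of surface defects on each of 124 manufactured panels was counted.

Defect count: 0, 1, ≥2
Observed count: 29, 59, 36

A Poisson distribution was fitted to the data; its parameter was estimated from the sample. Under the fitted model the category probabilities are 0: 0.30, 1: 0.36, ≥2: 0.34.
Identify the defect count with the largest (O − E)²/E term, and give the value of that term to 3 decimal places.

1, 4.619

Expected counts E_i = n·p_i: 124×0.30 = 37.2, 124×0.36 = 44.64, 124×0.34 = 42.16.
0: (29 − 37.2)²/37.2 = 67.24/37.2 = 1.8075
1: (59 − 44.64)²/44.64 = 206.2096/44.64 = 4.6194
≥2: (36 − 42.16)²/42.16 = 37.9456/42.16 = 0.9000
The largest term is for 1: 4.619.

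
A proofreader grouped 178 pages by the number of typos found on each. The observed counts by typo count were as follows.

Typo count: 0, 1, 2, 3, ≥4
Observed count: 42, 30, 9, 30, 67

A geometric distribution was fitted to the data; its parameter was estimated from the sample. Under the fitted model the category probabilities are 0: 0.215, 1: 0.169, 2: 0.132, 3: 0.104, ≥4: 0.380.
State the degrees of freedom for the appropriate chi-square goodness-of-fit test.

There are k = 5 categories and 1 parameter estimated from the data, so df = 5 − 1 − 1 = 3.

3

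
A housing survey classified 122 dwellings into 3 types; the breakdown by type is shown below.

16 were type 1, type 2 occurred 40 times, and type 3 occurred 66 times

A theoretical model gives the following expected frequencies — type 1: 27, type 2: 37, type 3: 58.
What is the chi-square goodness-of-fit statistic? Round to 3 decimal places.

5.828

χ² = (16−27)²/27 + (40−37)²/37 + (66−58)²/58
   = 4.4815 + 0.2432 + 1.1034
Sum = 5.828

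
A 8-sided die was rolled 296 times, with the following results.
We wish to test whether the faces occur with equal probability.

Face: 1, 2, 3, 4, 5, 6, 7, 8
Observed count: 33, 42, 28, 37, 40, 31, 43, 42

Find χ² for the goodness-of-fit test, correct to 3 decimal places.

6.162

Under H₀ each category has probability 1/8, so each expected count is 296/8 = 37.
1: (33 − 37)²/37 = 16/37 = 0.4324
2: (42 − 37)²/37 = 25/37 = 0.6757
3: (28 − 37)²/37 = 81/37 = 2.1892
4: (37 − 37)²/37 = 0/37 = 0.0000
5: (40 − 37)²/37 = 9/37 = 0.2432
6: (31 − 37)²/37 = 36/37 = 0.9730
7: (43 − 37)²/37 = 36/37 = 0.9730
8: (42 − 37)²/37 = 25/37 = 0.6757
Sum = 6.162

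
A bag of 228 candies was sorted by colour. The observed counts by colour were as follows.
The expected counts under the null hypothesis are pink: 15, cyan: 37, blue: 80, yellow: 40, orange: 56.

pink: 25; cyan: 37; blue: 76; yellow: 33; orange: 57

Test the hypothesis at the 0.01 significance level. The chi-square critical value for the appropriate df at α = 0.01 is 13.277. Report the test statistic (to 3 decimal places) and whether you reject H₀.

cat         O        E   (O−E)²/E
pink       25       15     6.6667
cyan       37       37     0.0000
blue       76       80     0.2000
yellow     33       40     1.2250
orange     57       56     0.0179
Sum = 8.110
df = 4. Since 8.110 < 13.277, we do not reject H₀.

8.110; do not reject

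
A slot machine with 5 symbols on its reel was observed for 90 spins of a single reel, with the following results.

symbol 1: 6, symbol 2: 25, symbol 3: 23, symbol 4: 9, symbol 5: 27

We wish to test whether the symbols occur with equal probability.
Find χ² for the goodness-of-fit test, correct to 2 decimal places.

Under H₀ each category has probability 1/5, so each expected count is 90/5 = 18.
symbol 1: (6 − 18)²/18 = 144/18 = 8.000
symbol 2: (25 − 18)²/18 = 49/18 = 2.722
symbol 3: (23 − 18)²/18 = 25/18 = 1.389
symbol 4: (9 − 18)²/18 = 81/18 = 4.500
symbol 5: (27 − 18)²/18 = 81/18 = 4.500
Sum = 21.11

21.11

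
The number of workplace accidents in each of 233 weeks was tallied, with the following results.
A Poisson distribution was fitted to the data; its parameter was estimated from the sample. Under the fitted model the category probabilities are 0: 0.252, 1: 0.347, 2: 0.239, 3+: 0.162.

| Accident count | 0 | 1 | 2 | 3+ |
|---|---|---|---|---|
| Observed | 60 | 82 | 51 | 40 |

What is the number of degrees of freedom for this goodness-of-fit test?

2

There are k = 4 categories and 1 parameter estimated from the data, so df = 4 − 1 − 1 = 2.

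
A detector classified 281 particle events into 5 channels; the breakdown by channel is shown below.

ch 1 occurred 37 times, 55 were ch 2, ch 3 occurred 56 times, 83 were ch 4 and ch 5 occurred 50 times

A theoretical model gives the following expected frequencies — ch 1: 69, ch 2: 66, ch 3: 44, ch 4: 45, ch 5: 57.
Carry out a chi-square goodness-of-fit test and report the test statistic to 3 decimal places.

52.895

χ² = (37−69)²/69 + (55−66)²/66 + (56−44)²/44 + (83−45)²/45 + (50−57)²/57
   = 14.8406 + 1.8333 + 3.2727 + 32.0889 + 0.8596
Sum = 52.895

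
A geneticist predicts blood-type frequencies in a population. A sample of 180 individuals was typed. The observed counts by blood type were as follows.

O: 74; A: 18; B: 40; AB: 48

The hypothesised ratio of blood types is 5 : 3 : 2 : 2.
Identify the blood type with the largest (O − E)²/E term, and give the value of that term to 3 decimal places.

Ratio total = 12. Expected counts: 180×5/12 = 75, 180×3/12 = 45, 180×2/12 = 30, 180×2/12 = 30.
O: (74 − 75)²/75 = 1/75 = 0.0133
A: (18 − 45)²/45 = 729/45 = 16.2000
B: (40 − 30)²/30 = 100/30 = 3.3333
AB: (48 − 30)²/30 = 324/30 = 10.8000
The largest term is for A: 16.200.

A, 16.200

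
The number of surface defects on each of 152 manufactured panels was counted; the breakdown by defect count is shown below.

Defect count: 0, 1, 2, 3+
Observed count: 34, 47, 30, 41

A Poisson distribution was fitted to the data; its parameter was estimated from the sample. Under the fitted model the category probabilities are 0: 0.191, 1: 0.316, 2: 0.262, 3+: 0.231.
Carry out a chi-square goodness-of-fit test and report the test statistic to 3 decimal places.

Expected counts E_i = n·p_i: 152×0.191 = 29.032, 152×0.316 = 48.032, 152×0.262 = 39.824, 152×0.231 = 35.112.
χ² = (34−29.032)²/29.032 + (47−48.032)²/48.032 + (30−39.824)²/39.824 + (41−35.112)²/35.112
   = 0.8501 + 0.0222 + 2.4234 + 0.9874
Sum = 4.283

4.283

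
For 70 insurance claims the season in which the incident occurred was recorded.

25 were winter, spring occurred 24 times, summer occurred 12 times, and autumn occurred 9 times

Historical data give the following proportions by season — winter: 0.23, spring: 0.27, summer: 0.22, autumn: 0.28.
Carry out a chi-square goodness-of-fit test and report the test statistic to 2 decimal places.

12.78

Expected counts E_i = n·p_i: 70×0.23 = 16.1, 70×0.27 = 18.9, 70×0.22 = 15.4, 70×0.28 = 19.6.
cat         O        E   (O−E)²/E
winter     25     16.1      4.920
spring     24     18.9      1.376
summer     12     15.4      0.751
autumn      9     19.6      5.733
Sum = 12.78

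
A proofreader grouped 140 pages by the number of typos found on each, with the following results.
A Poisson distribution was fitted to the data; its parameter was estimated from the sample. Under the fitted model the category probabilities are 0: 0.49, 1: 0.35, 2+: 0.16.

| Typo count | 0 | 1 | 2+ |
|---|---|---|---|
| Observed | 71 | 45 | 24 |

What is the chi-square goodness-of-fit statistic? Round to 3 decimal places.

Expected counts E_i = n·p_i: 140×0.49 = 68.6, 140×0.35 = 49, 140×0.16 = 22.4.
cat         O        E   (O−E)²/E
0          71     68.6     0.0840
1          45       49     0.3265
2+         24     22.4     0.1143
Sum = 0.525

0.525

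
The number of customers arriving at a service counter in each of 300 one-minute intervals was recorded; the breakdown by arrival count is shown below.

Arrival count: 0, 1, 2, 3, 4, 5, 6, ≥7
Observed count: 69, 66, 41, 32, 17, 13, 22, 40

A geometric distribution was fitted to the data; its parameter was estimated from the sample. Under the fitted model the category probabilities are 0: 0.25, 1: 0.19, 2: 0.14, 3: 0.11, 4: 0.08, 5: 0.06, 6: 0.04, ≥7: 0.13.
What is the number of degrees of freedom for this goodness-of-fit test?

6

There are k = 8 categories and 1 parameter estimated from the data, so df = 8 − 1 − 1 = 6.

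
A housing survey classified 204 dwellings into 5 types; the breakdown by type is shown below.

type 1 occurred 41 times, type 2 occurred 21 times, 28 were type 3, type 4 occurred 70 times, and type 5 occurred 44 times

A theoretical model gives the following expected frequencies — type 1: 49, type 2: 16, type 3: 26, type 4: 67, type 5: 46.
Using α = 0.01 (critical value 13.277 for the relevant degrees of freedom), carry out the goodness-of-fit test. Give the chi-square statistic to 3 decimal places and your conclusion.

χ² = (41−49)²/49 + (21−16)²/16 + (28−26)²/26 + (70−67)²/67 + (44−46)²/46
   = 1.3061 + 1.5625 + 0.1538 + 0.1343 + 0.0870
Sum = 3.244
df = 4. Since 3.244 < 13.277, we do not reject H₀.

3.244; do not reject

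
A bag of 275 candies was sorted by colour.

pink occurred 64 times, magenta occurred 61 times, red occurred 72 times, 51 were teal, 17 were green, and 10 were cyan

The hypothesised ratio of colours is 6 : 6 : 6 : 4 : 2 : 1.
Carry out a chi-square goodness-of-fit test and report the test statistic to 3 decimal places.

Ratio total = 25. Expected counts: 275×6/25 = 66, 275×6/25 = 66, 275×6/25 = 66, 275×4/25 = 44, 275×2/25 = 22, 275×1/25 = 11.
cat          O        E   (O−E)²/E
pink        64       66     0.0606
magenta     61       66     0.3788
red         72       66     0.5455
teal        51       44     1.1136
green       17       22     1.1364
cyan        10       11     0.0909
Sum = 3.326

3.326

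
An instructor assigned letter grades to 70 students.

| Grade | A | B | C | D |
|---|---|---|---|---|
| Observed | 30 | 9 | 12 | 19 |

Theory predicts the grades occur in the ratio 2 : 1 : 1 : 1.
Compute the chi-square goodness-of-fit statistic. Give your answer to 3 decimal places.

4.000

Ratio total = 5. Expected counts: 70×2/5 = 28, 70×1/5 = 14, 70×1/5 = 14, 70×1/5 = 14.
cat         O        E   (O−E)²/E
A          30       28     0.1429
B           9       14     1.7857
C          12       14     0.2857
D          19       14     1.7857
Sum = 4.000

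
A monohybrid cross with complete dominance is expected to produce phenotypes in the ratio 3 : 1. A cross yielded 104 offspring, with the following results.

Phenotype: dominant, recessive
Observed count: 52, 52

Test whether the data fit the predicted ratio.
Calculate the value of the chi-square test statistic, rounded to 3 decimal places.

34.667

Ratio total = 4. Expected counts: 104×3/4 = 78, 104×1/4 = 26.
dominant: (52 − 78)²/78 = 676/78 = 8.6667
recessive: (52 − 26)²/26 = 676/26 = 26.0000
Sum = 34.667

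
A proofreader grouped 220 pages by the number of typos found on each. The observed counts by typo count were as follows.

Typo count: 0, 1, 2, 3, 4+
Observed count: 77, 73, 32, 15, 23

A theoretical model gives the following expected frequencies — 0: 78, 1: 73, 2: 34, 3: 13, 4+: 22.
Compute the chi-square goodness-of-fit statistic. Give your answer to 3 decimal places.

0: (77 − 78)²/78 = 1/78 = 0.0128
1: (73 − 73)²/73 = 0/73 = 0.0000
2: (32 − 34)²/34 = 4/34 = 0.1176
3: (15 − 13)²/13 = 4/13 = 0.3077
4+: (23 − 22)²/22 = 1/22 = 0.0455
Sum = 0.484

0.484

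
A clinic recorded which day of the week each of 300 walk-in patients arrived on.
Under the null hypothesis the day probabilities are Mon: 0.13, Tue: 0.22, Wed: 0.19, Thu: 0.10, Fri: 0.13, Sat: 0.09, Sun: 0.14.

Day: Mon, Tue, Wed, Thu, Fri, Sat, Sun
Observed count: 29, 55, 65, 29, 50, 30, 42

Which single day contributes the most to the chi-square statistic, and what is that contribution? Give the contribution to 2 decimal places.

Fri, 3.10

Expected counts E_i = n·p_i: 300×0.13 = 39, 300×0.22 = 66, 300×0.19 = 57, 300×0.10 = 30, 300×0.13 = 39, 300×0.09 = 27, 300×0.14 = 42.
cat         O        E   (O−E)²/E
Mon        29       39      2.564
Tue        55       66      1.833
Wed        65       57      1.123
Thu        29       30      0.033
Fri        50       39      3.103
Sat        30       27      0.333
Sun        42       42      0.000
The largest term is for Fri: 3.10.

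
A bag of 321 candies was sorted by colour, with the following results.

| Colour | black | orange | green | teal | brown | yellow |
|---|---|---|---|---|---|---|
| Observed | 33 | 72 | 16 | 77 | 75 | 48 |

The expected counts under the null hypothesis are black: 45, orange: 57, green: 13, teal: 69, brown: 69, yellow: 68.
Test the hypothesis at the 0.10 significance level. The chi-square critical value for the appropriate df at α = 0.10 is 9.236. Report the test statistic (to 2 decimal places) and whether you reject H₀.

15.17; reject

χ² = (33−45)²/45 + (72−57)²/57 + (16−13)²/13 + (77−69)²/69 + (75−69)²/69 + (48−68)²/68
   = 3.200 + 3.947 + 0.692 + 0.928 + 0.522 + 5.882
Sum = 15.17
df = 5. Since 15.17 > 9.236, we reject H₀.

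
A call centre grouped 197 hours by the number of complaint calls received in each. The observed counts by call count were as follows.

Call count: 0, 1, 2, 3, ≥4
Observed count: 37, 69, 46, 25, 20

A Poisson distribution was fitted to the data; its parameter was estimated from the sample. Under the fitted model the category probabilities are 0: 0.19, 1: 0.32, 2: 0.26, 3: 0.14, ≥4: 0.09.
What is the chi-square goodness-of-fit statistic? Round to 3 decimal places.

1.632

Expected counts E_i = n·p_i: 197×0.19 = 37.43, 197×0.32 = 63.04, 197×0.26 = 51.22, 197×0.14 = 27.58, 197×0.09 = 17.73.
χ² = (37−37.43)²/37.43 + (69−63.04)²/63.04 + (46−51.22)²/51.22 + (25−27.58)²/27.58 + (20−17.73)²/17.73
   = 0.0049 + 0.5635 + 0.5320 + 0.2413 + 0.2906
Sum = 1.632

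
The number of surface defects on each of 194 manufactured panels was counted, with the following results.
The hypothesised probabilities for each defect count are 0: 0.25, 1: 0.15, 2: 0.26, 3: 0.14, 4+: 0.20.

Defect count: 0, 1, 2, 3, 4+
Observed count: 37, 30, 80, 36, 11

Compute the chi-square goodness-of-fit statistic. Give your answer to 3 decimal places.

Expected counts E_i = n·p_i: 194×0.25 = 48.5, 194×0.15 = 29.1, 194×0.26 = 50.44, 194×0.14 = 27.16, 194×0.20 = 38.8.
cat         O        E   (O−E)²/E
0          37     48.5     2.7268
1          30     29.1     0.0278
2          80    50.44    17.3234
3          36    27.16     2.8772
4+         11     38.8    19.9186
Sum = 42.874

42.874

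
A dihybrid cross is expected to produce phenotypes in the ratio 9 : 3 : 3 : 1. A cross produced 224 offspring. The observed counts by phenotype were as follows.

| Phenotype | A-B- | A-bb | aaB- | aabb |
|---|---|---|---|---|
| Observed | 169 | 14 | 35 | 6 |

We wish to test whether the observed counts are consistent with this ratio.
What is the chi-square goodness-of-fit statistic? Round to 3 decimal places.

Ratio total = 16. Expected counts: 224×9/16 = 126, 224×3/16 = 42, 224×3/16 = 42, 224×1/16 = 14.
A-B-: (169 − 126)²/126 = 1849/126 = 14.6746
A-bb: (14 − 42)²/42 = 784/42 = 18.6667
aaB-: (35 − 42)²/42 = 49/42 = 1.1667
aabb: (6 − 14)²/14 = 64/14 = 4.5714
Sum = 39.079

39.079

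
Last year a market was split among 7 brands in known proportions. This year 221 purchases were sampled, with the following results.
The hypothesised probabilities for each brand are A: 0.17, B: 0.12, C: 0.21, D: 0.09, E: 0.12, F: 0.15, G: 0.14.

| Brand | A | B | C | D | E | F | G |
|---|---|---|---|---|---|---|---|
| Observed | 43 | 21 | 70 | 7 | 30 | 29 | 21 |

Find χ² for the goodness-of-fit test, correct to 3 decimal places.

Expected counts E_i = n·p_i: 221×0.17 = 37.57, 221×0.12 = 26.52, 221×0.21 = 46.41, 221×0.09 = 19.89, 221×0.12 = 26.52, 221×0.15 = 33.15, 221×0.14 = 30.94.
A: (43 − 37.57)²/37.57 = 29.4849/37.57 = 0.7848
B: (21 − 26.52)²/26.52 = 30.4704/26.52 = 1.1490
C: (70 − 46.41)²/46.41 = 556.4881/46.41 = 11.9907
D: (7 − 19.89)²/19.89 = 166.1521/19.89 = 8.3535
E: (30 − 26.52)²/26.52 = 12.1104/26.52 = 0.4567
F: (29 − 33.15)²/33.15 = 17.2225/33.15 = 0.5195
G: (21 − 30.94)²/30.94 = 98.8036/30.94 = 3.1934
Sum = 26.448

26.448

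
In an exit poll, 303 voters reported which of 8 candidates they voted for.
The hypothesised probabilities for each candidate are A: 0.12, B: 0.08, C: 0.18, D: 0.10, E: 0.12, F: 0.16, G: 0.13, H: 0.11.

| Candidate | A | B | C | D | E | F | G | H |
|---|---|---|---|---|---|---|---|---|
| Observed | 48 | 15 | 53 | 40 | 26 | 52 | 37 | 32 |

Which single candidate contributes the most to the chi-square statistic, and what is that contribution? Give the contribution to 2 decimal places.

Expected counts E_i = n·p_i: 303×0.12 = 36.36, 303×0.08 = 24.24, 303×0.18 = 54.54, 303×0.10 = 30.3, 303×0.12 = 36.36, 303×0.16 = 48.48, 303×0.13 = 39.39, 303×0.11 = 33.33.
A: (48 − 36.36)²/36.36 = 135.4896/36.36 = 3.726
B: (15 − 24.24)²/24.24 = 85.3776/24.24 = 3.522
C: (53 − 54.54)²/54.54 = 2.3716/54.54 = 0.043
D: (40 − 30.3)²/30.3 = 94.09/30.3 = 3.105
E: (26 − 36.36)²/36.36 = 107.3296/36.36 = 2.952
F: (52 − 48.48)²/48.48 = 12.3904/48.48 = 0.256
G: (37 − 39.39)²/39.39 = 5.7121/39.39 = 0.145
H: (32 − 33.33)²/33.33 = 1.7689/33.33 = 0.053
The largest term is for A: 3.73.

A, 3.73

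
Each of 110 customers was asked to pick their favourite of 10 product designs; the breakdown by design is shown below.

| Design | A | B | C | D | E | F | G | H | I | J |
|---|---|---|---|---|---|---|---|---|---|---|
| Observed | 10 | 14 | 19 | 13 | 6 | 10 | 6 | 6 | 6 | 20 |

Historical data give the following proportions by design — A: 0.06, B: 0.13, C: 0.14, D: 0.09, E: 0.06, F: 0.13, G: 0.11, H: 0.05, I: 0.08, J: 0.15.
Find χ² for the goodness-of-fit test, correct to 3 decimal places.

9.672

Expected counts E_i = n·p_i: 110×0.06 = 6.6, 110×0.13 = 14.3, 110×0.14 = 15.4, 110×0.09 = 9.9, 110×0.06 = 6.6, 110×0.13 = 14.3, 110×0.11 = 12.1, 110×0.05 = 5.5, 110×0.08 = 8.8, 110×0.15 = 16.5.
A: (10 − 6.6)²/6.6 = 11.56/6.6 = 1.7515
B: (14 − 14.3)²/14.3 = 0.09/14.3 = 0.0063
C: (19 − 15.4)²/15.4 = 12.96/15.4 = 0.8416
D: (13 − 9.9)²/9.9 = 9.61/9.9 = 0.9707
E: (6 − 6.6)²/6.6 = 0.36/6.6 = 0.0545
F: (10 − 14.3)²/14.3 = 18.49/14.3 = 1.2930
G: (6 − 12.1)²/12.1 = 37.21/12.1 = 3.0752
H: (6 − 5.5)²/5.5 = 0.25/5.5 = 0.0455
I: (6 − 8.8)²/8.8 = 7.84/8.8 = 0.8909
J: (20 − 16.5)²/16.5 = 12.25/16.5 = 0.7424
Sum = 9.672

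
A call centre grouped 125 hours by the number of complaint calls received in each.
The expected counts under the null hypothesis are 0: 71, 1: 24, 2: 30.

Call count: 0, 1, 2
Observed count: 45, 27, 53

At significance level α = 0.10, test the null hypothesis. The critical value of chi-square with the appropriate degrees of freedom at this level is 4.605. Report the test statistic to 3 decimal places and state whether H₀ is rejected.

χ² = (45−71)²/71 + (27−24)²/24 + (53−30)²/30
   = 9.5211 + 0.3750 + 17.6333
Sum = 27.529
df = 2. Since 27.529 > 4.605, we reject H₀.

27.529; reject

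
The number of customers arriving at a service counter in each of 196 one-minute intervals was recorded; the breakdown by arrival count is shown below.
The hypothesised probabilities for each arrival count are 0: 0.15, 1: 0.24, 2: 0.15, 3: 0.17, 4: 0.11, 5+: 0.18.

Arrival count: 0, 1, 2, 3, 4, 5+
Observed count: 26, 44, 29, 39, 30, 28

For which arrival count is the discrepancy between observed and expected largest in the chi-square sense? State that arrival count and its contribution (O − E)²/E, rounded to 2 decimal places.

Expected counts E_i = n·p_i: 196×0.15 = 29.4, 196×0.24 = 47.04, 196×0.15 = 29.4, 196×0.17 = 33.32, 196×0.11 = 21.56, 196×0.18 = 35.28.
cat         O        E   (O−E)²/E
0          26     29.4      0.393
1          44    47.04      0.196
2          29     29.4      0.005
3          39    33.32      0.968
4          30    21.56      3.304
5+         28    35.28      1.502
The largest term is for 4: 3.30.

4, 3.30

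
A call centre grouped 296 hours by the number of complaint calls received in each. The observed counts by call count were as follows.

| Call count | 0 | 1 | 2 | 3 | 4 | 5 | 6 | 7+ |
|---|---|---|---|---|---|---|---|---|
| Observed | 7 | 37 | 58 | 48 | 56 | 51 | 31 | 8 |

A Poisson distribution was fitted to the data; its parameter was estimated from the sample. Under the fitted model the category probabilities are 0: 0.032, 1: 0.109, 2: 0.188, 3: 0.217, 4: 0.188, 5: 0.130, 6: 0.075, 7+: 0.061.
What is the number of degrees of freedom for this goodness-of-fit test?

There are k = 8 categories and 1 parameter estimated from the data, so df = 8 − 1 − 1 = 6.

6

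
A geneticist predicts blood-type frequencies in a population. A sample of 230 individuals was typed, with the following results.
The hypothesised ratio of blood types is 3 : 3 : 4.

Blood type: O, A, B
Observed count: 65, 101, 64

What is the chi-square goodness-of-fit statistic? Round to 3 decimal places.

23.594

Ratio total = 10. Expected counts: 230×3/10 = 69, 230×3/10 = 69, 230×4/10 = 92.
cat         O        E   (O−E)²/E
O          65       69     0.2319
A         101       69    14.8406
B          64       92     8.5217
Sum = 23.594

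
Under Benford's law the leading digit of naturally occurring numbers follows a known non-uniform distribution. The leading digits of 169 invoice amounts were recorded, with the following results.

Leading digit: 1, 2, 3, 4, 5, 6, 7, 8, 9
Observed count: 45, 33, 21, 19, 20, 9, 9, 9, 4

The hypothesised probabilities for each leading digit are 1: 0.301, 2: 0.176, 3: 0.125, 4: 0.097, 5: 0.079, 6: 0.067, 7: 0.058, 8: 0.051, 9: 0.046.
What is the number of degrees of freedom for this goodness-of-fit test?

8

There are k = 9 categories and no parameters were estimated from the data, so df = 9 − 1 = 8.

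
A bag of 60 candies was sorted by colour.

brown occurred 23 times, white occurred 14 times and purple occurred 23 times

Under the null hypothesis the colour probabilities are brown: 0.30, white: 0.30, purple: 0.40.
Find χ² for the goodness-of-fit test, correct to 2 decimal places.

2.32

Expected counts E_i = n·p_i: 60×0.30 = 18, 60×0.30 = 18, 60×0.40 = 24.
χ² = (23−18)²/18 + (14−18)²/18 + (23−24)²/24
   = 1.389 + 0.889 + 0.042
Sum = 2.32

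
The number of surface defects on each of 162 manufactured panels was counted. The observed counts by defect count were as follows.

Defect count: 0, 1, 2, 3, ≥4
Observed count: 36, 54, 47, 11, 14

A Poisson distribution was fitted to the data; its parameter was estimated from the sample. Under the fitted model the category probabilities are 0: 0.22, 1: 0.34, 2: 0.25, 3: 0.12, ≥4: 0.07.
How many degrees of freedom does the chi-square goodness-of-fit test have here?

There are k = 5 categories and 1 parameter estimated from the data, so df = 5 − 1 − 1 = 3.

3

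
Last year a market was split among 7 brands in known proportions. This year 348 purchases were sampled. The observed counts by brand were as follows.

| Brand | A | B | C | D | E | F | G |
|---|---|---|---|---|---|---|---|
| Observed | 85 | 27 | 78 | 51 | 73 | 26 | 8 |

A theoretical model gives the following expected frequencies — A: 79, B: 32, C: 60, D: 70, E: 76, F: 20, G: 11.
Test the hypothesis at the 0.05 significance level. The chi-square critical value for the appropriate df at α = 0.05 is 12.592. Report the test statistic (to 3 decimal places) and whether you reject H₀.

14.531; reject

A: (85 − 79)²/79 = 36/79 = 0.4557
B: (27 − 32)²/32 = 25/32 = 0.7813
C: (78 − 60)²/60 = 324/60 = 5.4000
D: (51 − 70)²/70 = 361/70 = 5.1571
E: (73 − 76)²/76 = 9/76 = 0.1184
F: (26 − 20)²/20 = 36/20 = 1.8000
G: (8 − 11)²/11 = 9/11 = 0.8182
Sum = 14.531
df = 6. Since 14.531 > 12.592, we reject H₀.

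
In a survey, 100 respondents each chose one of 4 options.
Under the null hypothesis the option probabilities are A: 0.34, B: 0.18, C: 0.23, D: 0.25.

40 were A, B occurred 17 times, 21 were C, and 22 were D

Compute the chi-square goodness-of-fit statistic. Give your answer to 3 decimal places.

Expected counts E_i = n·p_i: 100×0.34 = 34, 100×0.18 = 18, 100×0.23 = 23, 100×0.25 = 25.
A: (40 − 34)²/34 = 36/34 = 1.0588
B: (17 − 18)²/18 = 1/18 = 0.0556
C: (21 − 23)²/23 = 4/23 = 0.1739
D: (22 − 25)²/25 = 9/25 = 0.3600
Sum = 1.648

1.648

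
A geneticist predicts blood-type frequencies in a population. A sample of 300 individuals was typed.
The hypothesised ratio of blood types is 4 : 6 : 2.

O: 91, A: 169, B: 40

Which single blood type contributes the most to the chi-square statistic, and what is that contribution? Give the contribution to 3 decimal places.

A, 2.407

Ratio total = 12. Expected counts: 300×4/12 = 100, 300×6/12 = 150, 300×2/12 = 50.
O: (91 − 100)²/100 = 81/100 = 0.8100
A: (169 − 150)²/150 = 361/150 = 2.4067
B: (40 − 50)²/50 = 100/50 = 2.0000
The largest term is for A: 2.407.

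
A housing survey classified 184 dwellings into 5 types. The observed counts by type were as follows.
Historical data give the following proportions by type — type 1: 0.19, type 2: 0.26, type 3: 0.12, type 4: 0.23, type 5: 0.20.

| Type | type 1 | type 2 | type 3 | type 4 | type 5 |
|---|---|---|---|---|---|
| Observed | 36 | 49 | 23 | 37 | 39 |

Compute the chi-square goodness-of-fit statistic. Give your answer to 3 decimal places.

0.898

Expected counts E_i = n·p_i: 184×0.19 = 34.96, 184×0.26 = 47.84, 184×0.12 = 22.08, 184×0.23 = 42.32, 184×0.20 = 36.8.
cat         O        E   (O−E)²/E
type 1     36    34.96     0.0309
type 2     49    47.84     0.0281
type 3     23    22.08     0.0383
type 4     37    42.32     0.6688
type 5     39     36.8     0.1315
Sum = 0.898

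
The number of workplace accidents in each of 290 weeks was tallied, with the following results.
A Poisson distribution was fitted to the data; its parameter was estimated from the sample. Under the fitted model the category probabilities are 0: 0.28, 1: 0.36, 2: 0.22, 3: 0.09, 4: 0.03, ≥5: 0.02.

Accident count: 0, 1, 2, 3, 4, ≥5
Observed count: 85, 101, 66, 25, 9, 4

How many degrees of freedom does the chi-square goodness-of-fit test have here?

4

There are k = 6 categories and 1 parameter estimated from the data, so df = 6 − 1 − 1 = 4.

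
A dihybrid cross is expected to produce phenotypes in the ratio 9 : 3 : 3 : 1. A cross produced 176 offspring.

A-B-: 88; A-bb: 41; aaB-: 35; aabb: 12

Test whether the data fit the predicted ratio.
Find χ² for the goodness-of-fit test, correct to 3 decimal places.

Ratio total = 16. Expected counts: 176×9/16 = 99, 176×3/16 = 33, 176×3/16 = 33, 176×1/16 = 11.
χ² = (88−99)²/99 + (41−33)²/33 + (35−33)²/33 + (12−11)²/11
   = 1.2222 + 1.9394 + 0.1212 + 0.0909
Sum = 3.374

3.374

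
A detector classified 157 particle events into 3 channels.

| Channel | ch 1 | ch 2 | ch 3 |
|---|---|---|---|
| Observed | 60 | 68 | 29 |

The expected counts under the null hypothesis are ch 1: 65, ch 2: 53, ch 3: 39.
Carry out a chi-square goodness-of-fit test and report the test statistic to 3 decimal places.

7.194

cat         O        E   (O−E)²/E
ch 1       60       65     0.3846
ch 2       68       53     4.2453
ch 3       29       39     2.5641
Sum = 7.194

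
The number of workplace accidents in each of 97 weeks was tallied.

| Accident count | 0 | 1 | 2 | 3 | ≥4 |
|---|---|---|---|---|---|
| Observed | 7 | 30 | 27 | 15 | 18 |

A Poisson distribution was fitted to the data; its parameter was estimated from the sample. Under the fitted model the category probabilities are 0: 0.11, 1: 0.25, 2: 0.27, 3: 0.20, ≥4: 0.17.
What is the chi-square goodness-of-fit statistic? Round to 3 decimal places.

3.787

Expected counts E_i = n·p_i: 97×0.11 = 10.67, 97×0.25 = 24.25, 97×0.27 = 26.19, 97×0.20 = 19.4, 97×0.17 = 16.49.
0: (7 − 10.67)²/10.67 = 13.4689/10.67 = 1.2623
1: (30 − 24.25)²/24.25 = 33.0625/24.25 = 1.3634
2: (27 − 26.19)²/26.19 = 0.6561/26.19 = 0.0251
3: (15 − 19.4)²/19.4 = 19.36/19.4 = 0.9979
≥4: (18 − 16.49)²/16.49 = 2.2801/16.49 = 0.1383
Sum = 3.787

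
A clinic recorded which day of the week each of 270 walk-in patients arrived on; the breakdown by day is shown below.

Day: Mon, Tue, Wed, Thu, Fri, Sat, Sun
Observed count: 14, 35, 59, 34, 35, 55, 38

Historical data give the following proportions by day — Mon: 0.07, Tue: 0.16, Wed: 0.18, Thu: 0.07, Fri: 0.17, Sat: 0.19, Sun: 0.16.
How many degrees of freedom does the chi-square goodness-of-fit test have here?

There are k = 7 categories and no parameters were estimated from the data, so df = 7 − 1 = 6.

6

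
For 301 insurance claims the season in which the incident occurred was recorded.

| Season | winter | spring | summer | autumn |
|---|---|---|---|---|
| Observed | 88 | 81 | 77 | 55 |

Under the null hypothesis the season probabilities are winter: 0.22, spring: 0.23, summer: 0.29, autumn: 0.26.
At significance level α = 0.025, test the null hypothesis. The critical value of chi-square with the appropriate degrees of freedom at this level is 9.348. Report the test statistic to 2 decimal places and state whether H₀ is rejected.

17.29; reject

Expected counts E_i = n·p_i: 301×0.22 = 66.22, 301×0.23 = 69.23, 301×0.29 = 87.29, 301×0.26 = 78.26.
winter: (88 − 66.22)²/66.22 = 474.3684/66.22 = 7.164
spring: (81 − 69.23)²/69.23 = 138.5329/69.23 = 2.001
summer: (77 − 87.29)²/87.29 = 105.8841/87.29 = 1.213
autumn: (55 − 78.26)²/78.26 = 541.0276/78.26 = 6.913
Sum = 17.29
df = 3. Since 17.29 > 9.348, we reject H₀.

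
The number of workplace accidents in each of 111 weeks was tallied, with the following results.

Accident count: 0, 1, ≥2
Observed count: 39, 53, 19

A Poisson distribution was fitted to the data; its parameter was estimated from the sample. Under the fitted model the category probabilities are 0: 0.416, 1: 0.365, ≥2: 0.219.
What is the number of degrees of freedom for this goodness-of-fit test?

1

There are k = 3 categories and 1 parameter estimated from the data, so df = 3 − 1 − 1 = 1.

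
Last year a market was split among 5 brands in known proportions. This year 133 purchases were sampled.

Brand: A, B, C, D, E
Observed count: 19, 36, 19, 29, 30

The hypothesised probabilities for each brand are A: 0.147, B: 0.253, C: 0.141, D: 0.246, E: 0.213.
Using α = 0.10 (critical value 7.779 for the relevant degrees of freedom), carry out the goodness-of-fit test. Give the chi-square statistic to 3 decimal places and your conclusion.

Expected counts E_i = n·p_i: 133×0.147 = 19.551, 133×0.253 = 33.649, 133×0.141 = 18.753, 133×0.246 = 32.718, 133×0.213 = 28.329.
cat         O        E   (O−E)²/E
A          19   19.551     0.0155
B          36   33.649     0.1643
C          19   18.753     0.0033
D          29   32.718     0.4225
E          30   28.329     0.0986
Sum = 0.704
df = 4. Since 0.704 < 7.779, we do not reject H₀.

0.704; do not reject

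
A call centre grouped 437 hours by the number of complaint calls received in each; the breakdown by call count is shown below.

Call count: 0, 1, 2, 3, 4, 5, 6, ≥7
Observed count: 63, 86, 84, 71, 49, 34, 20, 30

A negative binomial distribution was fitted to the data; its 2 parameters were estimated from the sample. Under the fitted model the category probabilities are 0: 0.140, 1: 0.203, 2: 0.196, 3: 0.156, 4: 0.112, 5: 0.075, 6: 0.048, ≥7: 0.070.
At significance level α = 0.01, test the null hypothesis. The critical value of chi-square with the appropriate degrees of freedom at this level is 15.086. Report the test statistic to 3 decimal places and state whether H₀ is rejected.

Expected counts E_i = n·p_i: 437×0.140 = 61.18, 437×0.203 = 88.711, 437×0.196 = 85.652, 437×0.156 = 68.172, 437×0.112 = 48.944, 437×0.075 = 32.775, 437×0.048 = 20.976, 437×0.070 = 30.59.
cat         O        E   (O−E)²/E
0          63    61.18     0.0541
1          86   88.711     0.0828
2          84   85.652     0.0319
3          71   68.172     0.1173
4          49   48.944     0.0001
5          34   32.775     0.0458
6          20   20.976     0.0454
≥7         30    30.59     0.0114
Sum = 0.389
df = 5. Since 0.389 < 15.086, we do not reject H₀.

0.389; do not reject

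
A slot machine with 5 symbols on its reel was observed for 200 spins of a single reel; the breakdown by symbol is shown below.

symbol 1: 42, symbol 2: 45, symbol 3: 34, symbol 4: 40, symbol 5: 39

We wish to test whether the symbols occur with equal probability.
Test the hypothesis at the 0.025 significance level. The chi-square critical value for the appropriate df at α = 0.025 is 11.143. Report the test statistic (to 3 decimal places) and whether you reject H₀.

1.650; do not reject

Expected count for each of the 5 categories: 200/5 = 40.
cat           O        E   (O−E)²/E
symbol 1     42       40     0.1000
symbol 2     45       40     0.6250
symbol 3     34       40     0.9000
symbol 4     40       40     0.0000
symbol 5     39       40     0.0250
Sum = 1.650
df = 4. Since 1.650 < 11.143, we do not reject H₀.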